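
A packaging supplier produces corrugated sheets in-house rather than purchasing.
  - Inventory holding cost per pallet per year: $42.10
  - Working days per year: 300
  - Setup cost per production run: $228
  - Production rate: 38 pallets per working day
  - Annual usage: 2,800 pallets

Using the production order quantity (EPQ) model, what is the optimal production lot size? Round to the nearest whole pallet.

d = 2,800/300 = 9.3333 pallets/day;  effective holding cost H(1 − d/p) = 42.1·(1 − 9.3333/38) = 31.75965
Q* = √(2DS / H_eff) = √(2·2,800·228 / 31.75965) ≈ 200.50

201 pallets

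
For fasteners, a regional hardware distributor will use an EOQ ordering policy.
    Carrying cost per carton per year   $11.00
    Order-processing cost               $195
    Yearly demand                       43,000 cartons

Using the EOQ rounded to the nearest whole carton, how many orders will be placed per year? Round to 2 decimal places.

34.82 orders per year

EOQ = √(2DS/H) = √(2 × 43,000 × 195 / 11)
    = √(1,524,545.45) ≈ 1,234.72 → Q = 1,235
Orders per year = D/Q = 43,000 / 1,235 = 34.818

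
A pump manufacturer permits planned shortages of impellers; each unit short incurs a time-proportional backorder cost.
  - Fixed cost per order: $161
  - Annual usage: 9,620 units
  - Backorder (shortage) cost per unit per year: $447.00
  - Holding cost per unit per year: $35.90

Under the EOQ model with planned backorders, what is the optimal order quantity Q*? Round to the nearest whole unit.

Basic EOQ = √(2·9,620·161/35.9) = 293.743
Backorder adjustment √((H+b)/b) = √((35.9+447)/447) = 1.0394
Q* = 293.743 × 1.0394 ≈ 305.31

305 units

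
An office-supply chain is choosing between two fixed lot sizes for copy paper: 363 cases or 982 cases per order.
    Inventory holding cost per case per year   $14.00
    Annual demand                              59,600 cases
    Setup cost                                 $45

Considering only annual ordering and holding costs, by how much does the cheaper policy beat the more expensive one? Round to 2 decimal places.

Annual cost at Q: ordering D·S/Q plus holding Q·H/2.
TC(363) = (59,600/363)×45 + (363/2)×14 = $9,929.43
TC(982) = (59,600/982)×45 + (982/2)×14 = $9,605.16
Cheaper: Q = 982.  Difference = $324.27

$324.27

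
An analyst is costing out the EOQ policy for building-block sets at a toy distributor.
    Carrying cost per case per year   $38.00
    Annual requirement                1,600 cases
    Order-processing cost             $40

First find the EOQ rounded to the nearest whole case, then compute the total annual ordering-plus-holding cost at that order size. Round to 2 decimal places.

$2,205.45

EOQ = √(2DS/H) = √(2 × 1,600 × 40 / 38)
    = √(3,368.42) ≈ 58.04 → Q = 58 cases
Annual ordering cost = (D/Q)·S = (1,600/58) × 40 = $1,103.45
Annual holding cost  = (Q/2)·H = (58/2) × 38 = $1,102.00
Total = $1,103.45 + $1,102.00 = $2,205.45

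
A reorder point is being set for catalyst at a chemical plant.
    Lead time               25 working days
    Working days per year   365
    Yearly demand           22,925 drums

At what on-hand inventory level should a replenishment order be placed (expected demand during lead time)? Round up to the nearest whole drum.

1,571 drums

Daily demand d = 22,925 / 365 = 62.808 drums/day
Demand during lead time = 62.808 × 25 = 1,570.21
Reorder point = 1,570.21 → round up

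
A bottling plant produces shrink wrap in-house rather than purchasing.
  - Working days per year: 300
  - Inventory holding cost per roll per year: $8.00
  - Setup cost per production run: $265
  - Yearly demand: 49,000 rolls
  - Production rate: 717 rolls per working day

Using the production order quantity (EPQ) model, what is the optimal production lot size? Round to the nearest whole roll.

d = 49,000/300 = 163.3333 rolls/day;  effective holding cost H(1 − d/p) = 8·(1 − 163.3333/717) = 6.17759
Q* = √(2DS / H_eff) = √(2·49,000·265 / 6.17759) ≈ 2,050.34

2,050 rolls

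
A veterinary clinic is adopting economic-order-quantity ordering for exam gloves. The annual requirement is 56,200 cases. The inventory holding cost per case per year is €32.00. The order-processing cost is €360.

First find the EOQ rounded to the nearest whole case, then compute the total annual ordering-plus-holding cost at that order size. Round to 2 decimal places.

€35,984.00

EOQ = √(2DS/H) = √(2 × 56,200 × 360 / 32)
    = √(1,264,500.00) ≈ 1,124.50 → Q = 1,124 cases
Annual ordering cost = (D/Q)·S = (56,200/1,124) × 360 = €18,000.00
Annual holding cost  = (Q/2)·H = (1,124/2) × 32 = €17,984.00
Total = €18,000.00 + €17,984.00 = €35,984.00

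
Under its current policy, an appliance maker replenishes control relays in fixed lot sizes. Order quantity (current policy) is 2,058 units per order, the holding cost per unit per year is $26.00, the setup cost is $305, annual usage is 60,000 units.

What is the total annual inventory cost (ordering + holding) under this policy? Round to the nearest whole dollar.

$35,646

Ordering: D/Q × S = 60,000/2,058 × $305 = $8,892.13
Holding:  Q/2 × H = 2,058/2 × $26 = $26,754.00
Total = $8,892.13 + $26,754.00 = $35,646.13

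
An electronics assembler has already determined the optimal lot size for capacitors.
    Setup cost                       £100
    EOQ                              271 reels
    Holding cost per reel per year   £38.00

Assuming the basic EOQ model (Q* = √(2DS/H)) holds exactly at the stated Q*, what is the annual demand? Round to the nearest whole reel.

Since Q* = (2DS/H)^½, squaring gives Q*²·H = 2DS.
D = Q²H / (2S) = 271² × 38 / (2 × 100) = 13,953.79

13,954 reels per year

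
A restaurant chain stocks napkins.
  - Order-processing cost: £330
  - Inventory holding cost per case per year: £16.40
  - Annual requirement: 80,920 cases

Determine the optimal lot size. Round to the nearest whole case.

1,805 cases

EOQ = √(2DS/H) = √(2 × 80,920 × 330 / 16.4)
    = √(3,256,536.59) ≈ 1,804.59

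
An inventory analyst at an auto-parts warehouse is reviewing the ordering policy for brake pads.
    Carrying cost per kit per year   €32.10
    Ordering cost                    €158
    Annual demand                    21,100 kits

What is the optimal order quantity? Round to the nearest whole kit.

Optimal lot size Q* = (2 × 21,100 × €158 / €32.1)^½ ≈ 455.76

456 kits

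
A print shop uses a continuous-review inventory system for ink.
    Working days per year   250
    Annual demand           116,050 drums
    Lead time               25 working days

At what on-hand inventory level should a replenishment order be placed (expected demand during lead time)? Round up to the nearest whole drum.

Daily demand d = 116,050 / 250 = 464.200 drums/day
Demand during lead time = 464.200 × 25 = 11,605.00
Reorder point = 11,605.00 → round up

11,605 drums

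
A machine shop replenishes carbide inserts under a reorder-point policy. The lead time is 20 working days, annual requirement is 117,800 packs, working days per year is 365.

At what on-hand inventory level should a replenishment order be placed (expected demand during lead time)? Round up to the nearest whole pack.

Daily demand d = 117,800 / 365 = 322.740 packs/day
Demand during lead time = 322.740 × 20 = 6,454.79
Reorder point = 6,454.79 → round up

6,455 packs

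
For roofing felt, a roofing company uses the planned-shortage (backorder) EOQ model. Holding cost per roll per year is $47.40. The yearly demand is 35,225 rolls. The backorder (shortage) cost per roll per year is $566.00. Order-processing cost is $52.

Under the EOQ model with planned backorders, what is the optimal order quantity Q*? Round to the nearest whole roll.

Basic EOQ = √(2·35,225·52/47.4) = 278.005
Backorder adjustment √((H+b)/b) = √((47.4+566)/566) = 1.0410
Q* = 278.005 × 1.0410 ≈ 289.41

289 rolls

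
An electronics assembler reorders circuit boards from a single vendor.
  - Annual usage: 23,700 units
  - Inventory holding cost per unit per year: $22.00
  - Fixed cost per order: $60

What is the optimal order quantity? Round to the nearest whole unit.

360 units

Q* = √(2·D·S / H) = √(2·23,700·60 / 22) = √129,272.7 ≈ 359.55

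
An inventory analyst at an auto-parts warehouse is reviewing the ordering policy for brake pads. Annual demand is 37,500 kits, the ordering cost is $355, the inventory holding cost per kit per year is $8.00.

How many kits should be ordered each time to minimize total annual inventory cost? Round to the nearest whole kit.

1,824 kits

2DS/H = 2·37,500·355/8 = 3,328,125.00
EOQ = √3,328,125.00 ≈ 1,824.31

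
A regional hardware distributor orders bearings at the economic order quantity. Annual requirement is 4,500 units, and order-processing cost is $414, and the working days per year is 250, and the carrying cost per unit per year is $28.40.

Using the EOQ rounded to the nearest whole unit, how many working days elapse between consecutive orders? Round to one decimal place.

2DS/H = 2·4,500·414/28.4 = 131,197.18
EOQ = √131,197.18 ≈ 362.21 → Q = 362 units
T = Q/D × 250 days = 362/4,500 × 250 = 20.111 days

20.1 days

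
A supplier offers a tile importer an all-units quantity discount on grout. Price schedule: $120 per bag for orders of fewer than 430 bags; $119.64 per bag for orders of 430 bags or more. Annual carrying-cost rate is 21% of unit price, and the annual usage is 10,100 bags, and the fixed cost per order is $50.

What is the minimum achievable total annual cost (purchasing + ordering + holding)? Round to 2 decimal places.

$1,214,940.16

H₁ = 21%×$120 = $25.2000;  H₂ = 21%×$119.64 = $25.1244
EOQ₁ = √(2×10,100×50/25.2000) = 200.20  (< 430, feasible at tier 1)
EOQ₂ = √(2×10,100×50/25.1244) = 200.50  (< 430 → use Q = 430 at tier-2 price)
TC(tier 1 (EOQ₁), Q≈200.2) = $1,217,045.00
TC(tier 2, Q≈430.0) = $1,214,940.16
Minimum at tier 2: $1,214,940.16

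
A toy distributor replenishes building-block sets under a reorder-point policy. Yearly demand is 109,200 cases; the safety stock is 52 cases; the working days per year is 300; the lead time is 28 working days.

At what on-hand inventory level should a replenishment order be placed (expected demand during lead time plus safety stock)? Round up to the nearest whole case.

10,244 cases

Daily demand d = 109,200 / 300 = 364.000 cases/day
Demand during lead time = 364.000 × 28 = 10,192.00
Reorder point = 10,192.00 + 52 = 10,244.00 → round up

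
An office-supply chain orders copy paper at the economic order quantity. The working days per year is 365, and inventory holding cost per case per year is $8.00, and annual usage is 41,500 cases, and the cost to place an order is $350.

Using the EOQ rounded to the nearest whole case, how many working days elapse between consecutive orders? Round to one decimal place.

16.8 days

Optimal lot size Q* = (2 × 41,500 × $350 / $8)^½ ≈ 1,905.58 → Q = 1,906 cases
Cycle time = (working days × Q)/D = (365 × 1,906) / 41,500 = 16.764 days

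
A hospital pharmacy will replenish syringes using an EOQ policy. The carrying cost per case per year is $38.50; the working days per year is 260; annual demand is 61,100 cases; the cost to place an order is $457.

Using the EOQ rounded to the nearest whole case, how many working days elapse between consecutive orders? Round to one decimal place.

2DS/H = 2·61,100·457/38.5 = 1,450,529.87
EOQ = √1,450,529.87 ≈ 1,204.38 → Q = 1,204 cases
T = Q/D × 260 days = 1,204/61,100 × 260 = 5.123 days

5.1 days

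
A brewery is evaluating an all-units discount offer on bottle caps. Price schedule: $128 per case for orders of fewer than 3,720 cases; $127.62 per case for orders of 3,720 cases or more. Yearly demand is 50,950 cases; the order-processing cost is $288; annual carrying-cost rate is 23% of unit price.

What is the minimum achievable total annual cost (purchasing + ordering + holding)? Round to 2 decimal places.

$6,550,993.56

H₁ = 23%×$128 = $29.4400;  H₂ = 23%×$127.62 = $29.3526
EOQ₁ = √(2×50,950×288/29.4400) = 998.42  (< 3,720, feasible at tier 1)
EOQ₂ = √(2×50,950×288/29.3526) = 999.91  (< 3,720 → use Q = 3,720 at tier-2 price)
TC(tier 1 (EOQ₁), Q≈998.4) = $6,550,993.56
TC(tier 2, Q≈3,720.0) = $6,560,779.35
Minimum at tier 1 (EOQ₁): $6,550,993.56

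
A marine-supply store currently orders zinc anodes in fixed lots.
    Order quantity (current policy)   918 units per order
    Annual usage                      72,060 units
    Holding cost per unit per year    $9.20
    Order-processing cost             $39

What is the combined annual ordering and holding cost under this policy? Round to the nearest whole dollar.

$7,284

Annual ordering cost = (D/Q)·S = (72,060/918) × 39 = $3,061.37
Annual holding cost  = (Q/2)·H = (918/2) × 9.2 = $4,222.80
Total = $3,061.37 + $4,222.80 = $7,284.17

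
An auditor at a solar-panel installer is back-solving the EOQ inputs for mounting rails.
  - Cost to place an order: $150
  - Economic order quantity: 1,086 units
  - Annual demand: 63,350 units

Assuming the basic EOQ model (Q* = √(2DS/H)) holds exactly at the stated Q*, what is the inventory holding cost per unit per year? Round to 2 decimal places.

$16.11

EOQ relation: Q² = 2DS/H, so rearrange for the unknown.
H = 2DS / Q² = 2 × 63,350 × 150 / 1,086² = 16.1142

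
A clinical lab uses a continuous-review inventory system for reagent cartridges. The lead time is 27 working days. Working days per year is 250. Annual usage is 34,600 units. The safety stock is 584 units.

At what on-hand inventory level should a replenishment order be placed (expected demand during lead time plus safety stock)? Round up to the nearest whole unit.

4,321 units

Daily demand d = 34,600 / 250 = 138.400 units/day
Demand during lead time = 138.400 × 27 = 3,736.80
Reorder point = 3,736.80 + 584 = 4,320.80 → round up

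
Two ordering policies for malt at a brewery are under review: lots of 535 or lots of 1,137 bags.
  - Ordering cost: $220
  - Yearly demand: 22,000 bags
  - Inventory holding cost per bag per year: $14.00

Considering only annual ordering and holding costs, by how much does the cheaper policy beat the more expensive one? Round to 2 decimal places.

$575.91

TC(Q) = (D/Q)S + (Q/2)H
TC(535) = (22,000/535)×220 + (535/2)×14 = $12,791.73
TC(1,137) = (22,000/1,137)×220 + (1,137/2)×14 = $12,215.82
Cheaper: Q = 1,137.  Difference = $575.91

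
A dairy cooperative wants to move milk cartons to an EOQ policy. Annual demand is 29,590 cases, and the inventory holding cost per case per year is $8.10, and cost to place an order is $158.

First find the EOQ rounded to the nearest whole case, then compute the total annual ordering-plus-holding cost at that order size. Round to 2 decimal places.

$8,702.79

Q* = √(2·D·S / H) = √(2·29,590·158 / 8.1) = √1,154,375.3 ≈ 1,074.42 → Q = 1,074 cases
Annual ordering cost = (D/Q)·S = (29,590/1,074) × 158 = $4,353.09
Annual holding cost  = (Q/2)·H = (1,074/2) × 8.1 = $4,349.70
Total = $4,353.09 + $4,349.70 = $8,702.79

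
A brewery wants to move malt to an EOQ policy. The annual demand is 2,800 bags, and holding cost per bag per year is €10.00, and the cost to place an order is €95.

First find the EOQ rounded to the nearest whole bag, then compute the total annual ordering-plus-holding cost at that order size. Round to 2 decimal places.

€2,306.52

2DS/H = 2·2,800·95/10 = 53,200.00
EOQ = √53,200.00 ≈ 230.65 → Q = 231 bags
Annual ordering cost = (D/Q)·S = (2,800/231) × 95 = €1,151.52
Annual holding cost  = (Q/2)·H = (231/2) × 10 = €1,155.00
Total = €1,151.52 + €1,155.00 = €2,306.52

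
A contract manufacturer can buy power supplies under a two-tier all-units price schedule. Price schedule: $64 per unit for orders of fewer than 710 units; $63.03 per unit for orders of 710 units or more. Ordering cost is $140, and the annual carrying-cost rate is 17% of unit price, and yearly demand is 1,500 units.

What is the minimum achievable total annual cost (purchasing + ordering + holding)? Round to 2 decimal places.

$98,137.66

H₁ = 17%×$64 = $10.8800;  H₂ = 17%×$63.03 = $10.7151
EOQ₁ = √(2×1,500×140/10.8800) = 196.48  (< 710, feasible at tier 1)
EOQ₂ = √(2×1,500×140/10.7151) = 197.98  (< 710 → use Q = 710 at tier-2 price)
TC(tier 1 (EOQ₁), Q≈196.5) = $98,137.66
TC(tier 2, Q≈710.0) = $98,644.64
Minimum at tier 1 (EOQ₁): $98,137.66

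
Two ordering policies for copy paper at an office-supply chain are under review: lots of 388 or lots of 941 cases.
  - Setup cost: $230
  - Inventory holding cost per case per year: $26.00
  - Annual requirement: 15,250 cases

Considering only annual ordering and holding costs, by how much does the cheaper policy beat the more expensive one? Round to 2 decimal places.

TC(Q) = (D/Q)S + (Q/2)H
TC(388) = (15,250/388)×230 + (388/2)×26 = $14,083.95
TC(941) = (15,250/941)×230 + (941/2)×26 = $15,960.42
|ΔTC| = |$14,083.95 − $15,960.42| = $1,876.47

$1,876.47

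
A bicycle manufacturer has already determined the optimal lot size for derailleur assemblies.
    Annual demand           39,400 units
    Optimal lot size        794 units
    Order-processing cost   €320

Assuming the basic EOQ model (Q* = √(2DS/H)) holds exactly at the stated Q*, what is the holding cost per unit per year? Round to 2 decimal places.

€40.00

EOQ relation: Q² = 2DS/H, so rearrange for the unknown.
H = 2DS / Q² = 2 × 39,400 × 320 / 794² = 39.9977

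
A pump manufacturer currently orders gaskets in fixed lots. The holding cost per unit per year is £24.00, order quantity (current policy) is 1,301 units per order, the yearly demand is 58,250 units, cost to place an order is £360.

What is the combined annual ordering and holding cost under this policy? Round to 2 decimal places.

Ordering: D/Q × S = 58,250/1,301 × £360 = £16,118.37
Holding:  Q/2 × H = 1,301/2 × £24 = £15,612.00
Total = £16,118.37 + £15,612.00 = £31,730.37

£31,730.37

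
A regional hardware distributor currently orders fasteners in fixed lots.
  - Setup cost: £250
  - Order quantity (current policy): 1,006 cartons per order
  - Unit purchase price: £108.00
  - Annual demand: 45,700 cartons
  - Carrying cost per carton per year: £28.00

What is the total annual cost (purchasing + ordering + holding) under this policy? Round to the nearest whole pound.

£4,961,041

Orders/yr = 45,700/1,006 = 45.427; ordering cost = 45.427 × £250 = £11,356.86
Average inventory = 1,006/2 = 503; holding cost = 503 × £28 = £14,084.00
Purchase cost = D·C = 45,700 × 108 = £4,935,600.00
Total = £11,356.86 + £14,084.00 + £4,935,600.00 = £4,961,040.86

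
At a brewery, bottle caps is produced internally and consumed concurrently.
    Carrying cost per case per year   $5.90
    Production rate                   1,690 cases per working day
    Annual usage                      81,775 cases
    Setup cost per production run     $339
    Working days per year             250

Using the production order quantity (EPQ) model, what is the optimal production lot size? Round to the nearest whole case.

3,414 cases

d = 81,775/250 = 327.1000 cases/day;  effective holding cost H(1 − d/p) = 5.9·(1 − 327.1000/1690) = 4.75805
Q* = √(2DS / H_eff) = √(2·81,775·339 / 4.75805) ≈ 3,413.58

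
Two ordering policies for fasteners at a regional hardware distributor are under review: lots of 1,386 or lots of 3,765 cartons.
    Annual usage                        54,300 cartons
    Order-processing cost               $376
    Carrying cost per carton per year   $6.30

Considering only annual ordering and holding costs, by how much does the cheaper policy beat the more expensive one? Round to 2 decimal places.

$1,814.10

For each Q, cost = (D/Q)·S + (Q/2)·H.
TC(1,386) = (54,300/1,386)×376 + (1,386/2)×6.3 = $19,096.64
TC(3,765) = (54,300/3,765)×376 + (3,765/2)×6.3 = $17,282.54
|ΔTC| = |$19,096.64 − $17,282.54| = $1,814.10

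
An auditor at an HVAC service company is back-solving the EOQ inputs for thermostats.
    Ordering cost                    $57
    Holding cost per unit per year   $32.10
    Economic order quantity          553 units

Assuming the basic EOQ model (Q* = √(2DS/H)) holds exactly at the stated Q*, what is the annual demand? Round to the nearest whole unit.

86,109 units per year

EOQ relation: Q² = 2DS/H, so rearrange for the unknown.
D = Q²H / (2S) = 553² × 32.1 / (2 × 57) = 86,109.38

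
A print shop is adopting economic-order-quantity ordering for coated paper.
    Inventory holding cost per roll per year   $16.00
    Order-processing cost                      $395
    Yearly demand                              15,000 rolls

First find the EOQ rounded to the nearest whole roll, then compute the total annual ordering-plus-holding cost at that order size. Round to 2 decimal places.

$13,769.53

2DS/H = 2·15,000·395/16 = 740,625.00
EOQ = √740,625.00 ≈ 860.60 → Q = 861 rolls
Ordering: D/Q × S = 15,000/861 × $395 = $6,881.53
Holding:  Q/2 × H = 861/2 × $16 = $6,888.00
Total = $6,881.53 + $6,888.00 = $13,769.53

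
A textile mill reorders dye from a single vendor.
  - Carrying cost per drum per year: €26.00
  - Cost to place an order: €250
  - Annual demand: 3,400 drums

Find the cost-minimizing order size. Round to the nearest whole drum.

256 drums

2DS/H = 2·3,400·250/26 = 65,384.62
EOQ = √65,384.62 ≈ 255.70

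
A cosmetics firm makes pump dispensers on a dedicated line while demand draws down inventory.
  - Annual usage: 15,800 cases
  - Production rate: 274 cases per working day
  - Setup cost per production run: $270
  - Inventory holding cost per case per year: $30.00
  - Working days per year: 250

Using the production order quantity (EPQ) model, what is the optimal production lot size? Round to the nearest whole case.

608 cases

d = 15,800/250 = 63.2000 cases/day;  effective holding cost H(1 − d/p) = 30·(1 − 63.2000/274) = 23.08029
Q* = √(2DS / H_eff) = √(2·15,800·270 / 23.08029) ≈ 608.00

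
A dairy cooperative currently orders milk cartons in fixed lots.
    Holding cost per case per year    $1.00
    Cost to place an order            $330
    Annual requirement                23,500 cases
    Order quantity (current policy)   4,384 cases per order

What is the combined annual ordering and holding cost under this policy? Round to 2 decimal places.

Ordering: D/Q × S = 23,500/4,384 × $330 = $1,768.93
Holding:  Q/2 × H = 4,384/2 × $1 = $2,192.00
Total = $1,768.93 + $2,192.00 = $3,960.93

$3,960.93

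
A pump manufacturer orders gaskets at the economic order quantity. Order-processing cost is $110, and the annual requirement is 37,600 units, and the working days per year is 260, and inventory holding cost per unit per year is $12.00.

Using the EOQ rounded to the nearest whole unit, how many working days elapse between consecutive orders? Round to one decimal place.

5.7 days

EOQ = √(2DS/H) = √(2 × 37,600 × 110 / 12)
    = √(689,333.33) ≈ 830.26 → Q = 830 units
Cycle time = (working days × Q)/D = (260 × 830) / 37,600 = 5.739 days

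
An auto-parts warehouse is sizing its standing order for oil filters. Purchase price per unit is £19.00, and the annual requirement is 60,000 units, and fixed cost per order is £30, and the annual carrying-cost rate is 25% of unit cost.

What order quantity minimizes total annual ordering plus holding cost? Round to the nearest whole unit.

871 units

Carrying cost H = £19 × 25% = £4.7500/unit/yr
Q* = √(2·D·S / H) = √(2·60,000·30 / 4.75) = √757,894.7 ≈ 870.57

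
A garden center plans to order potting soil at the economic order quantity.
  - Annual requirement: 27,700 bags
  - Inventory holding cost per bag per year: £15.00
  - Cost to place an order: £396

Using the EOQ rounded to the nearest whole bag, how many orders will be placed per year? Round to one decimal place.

Q* = √(2·D·S / H) = √(2·27,700·396 / 15) = √1,462,560.0 ≈ 1,209.36 → Q = 1,209
N = D/Q = 27,700/1,209 ≈ 22.911 orders/yr

22.9 orders per year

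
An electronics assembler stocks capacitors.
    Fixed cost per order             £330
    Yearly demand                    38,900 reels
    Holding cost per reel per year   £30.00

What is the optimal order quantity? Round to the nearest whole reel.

Optimal lot size Q* = (2 × 38,900 × £330 / £30)^½ ≈ 925.09

925 reels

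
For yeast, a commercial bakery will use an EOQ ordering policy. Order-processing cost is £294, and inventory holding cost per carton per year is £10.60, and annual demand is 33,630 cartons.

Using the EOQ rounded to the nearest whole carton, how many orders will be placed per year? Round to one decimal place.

24.6 orders per year

EOQ = √(2DS/H) = √(2 × 33,630 × 294 / 10.6)
    = √(1,865,513.21) ≈ 1,365.84 → Q = 1,366
Orders per year = D/Q = 33,630 / 1,366 = 24.619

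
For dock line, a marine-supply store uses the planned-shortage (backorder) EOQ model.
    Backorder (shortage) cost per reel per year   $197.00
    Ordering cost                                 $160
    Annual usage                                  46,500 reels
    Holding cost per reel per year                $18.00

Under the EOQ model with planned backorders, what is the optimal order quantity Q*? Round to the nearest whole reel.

Q* = √(2DS/H) · √((H + b)/b)
   = √(2 × 46,500 × 160 / 18) · √((18 + 197) / 197)
   = 909.212 × 1.0447 ≈ 949.84

950 reels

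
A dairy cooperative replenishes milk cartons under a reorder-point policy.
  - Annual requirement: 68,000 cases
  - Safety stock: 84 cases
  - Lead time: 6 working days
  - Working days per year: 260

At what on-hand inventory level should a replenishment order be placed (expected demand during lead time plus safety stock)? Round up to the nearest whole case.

Daily demand d = 68,000 / 260 = 261.538 cases/day
Demand during lead time = 261.538 × 6 = 1,569.23
Reorder point = 1,569.23 + 84 = 1,653.23 → round up

1,654 cases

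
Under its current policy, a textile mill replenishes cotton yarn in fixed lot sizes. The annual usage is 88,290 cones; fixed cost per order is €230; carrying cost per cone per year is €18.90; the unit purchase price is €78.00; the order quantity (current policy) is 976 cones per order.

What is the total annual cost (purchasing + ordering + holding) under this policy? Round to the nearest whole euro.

Orders/yr = 88,290/976 = 90.461; ordering cost = 90.461 × €230 = €20,806.05
Average inventory = 976/2 = 488; holding cost = 488 × €18.9 = €9,223.20
Purchase cost = D·C = 88,290 × 78 = €6,886,620.00
Total = €20,806.05 + €9,223.20 + €6,886,620.00 = €6,916,649.25

€6,916,649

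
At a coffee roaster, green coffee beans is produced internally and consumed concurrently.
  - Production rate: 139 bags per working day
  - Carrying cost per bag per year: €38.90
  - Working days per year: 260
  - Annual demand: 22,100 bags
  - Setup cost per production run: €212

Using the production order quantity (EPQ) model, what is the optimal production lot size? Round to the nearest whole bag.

787 bags

d = 22,100/260 = 85.0000 bags/day;  effective holding cost H(1 − d/p) = 38.9·(1 − 85.0000/139) = 15.11223
Q* = √(2DS / H_eff) = √(2·22,100·212 / 15.11223) ≈ 787.44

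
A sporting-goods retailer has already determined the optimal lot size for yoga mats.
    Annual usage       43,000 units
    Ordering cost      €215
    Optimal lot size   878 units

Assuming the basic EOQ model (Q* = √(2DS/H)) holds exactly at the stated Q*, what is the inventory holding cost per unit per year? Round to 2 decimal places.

EOQ relation: Q² = 2DS/H, so rearrange for the unknown.
H = 2DS / Q² = 2 × 43,000 × 215 / 878² = 23.9855

€23.99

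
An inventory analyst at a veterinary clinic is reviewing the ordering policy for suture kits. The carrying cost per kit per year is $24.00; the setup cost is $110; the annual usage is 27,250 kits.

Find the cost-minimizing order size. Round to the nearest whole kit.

2DS/H = 2·27,250·110/24 = 249,791.67
EOQ = √249,791.67 ≈ 499.79

500 kits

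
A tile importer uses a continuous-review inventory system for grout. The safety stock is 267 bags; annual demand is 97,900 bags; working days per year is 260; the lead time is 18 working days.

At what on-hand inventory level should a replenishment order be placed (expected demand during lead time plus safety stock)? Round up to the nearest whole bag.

Daily demand d = 97,900 / 260 = 376.538 bags/day
Demand during lead time = 376.538 × 18 = 6,777.69
Reorder point = 6,777.69 + 267 = 7,044.69 → round up

7,045 bags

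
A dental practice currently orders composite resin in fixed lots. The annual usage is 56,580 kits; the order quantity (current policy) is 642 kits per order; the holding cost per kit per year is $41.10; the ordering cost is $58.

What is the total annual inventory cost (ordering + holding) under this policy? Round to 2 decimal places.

$18,304.69

Ordering: D/Q × S = 56,580/642 × $58 = $5,111.59
Holding:  Q/2 × H = 642/2 × $41.1 = $13,193.10
Total = $5,111.59 + $13,193.10 = $18,304.69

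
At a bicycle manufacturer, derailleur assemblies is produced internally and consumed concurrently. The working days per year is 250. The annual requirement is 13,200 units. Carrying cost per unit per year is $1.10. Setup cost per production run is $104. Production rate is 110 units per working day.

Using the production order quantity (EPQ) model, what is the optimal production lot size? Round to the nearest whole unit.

2,191 units

d = 13,200/250 = 52.8000 units/day;  effective holding cost H(1 − d/p) = 1.1·(1 − 52.8000/110) = 0.57200
Q* = √(2DS / H_eff) = √(2·13,200·104 / 0.57200) ≈ 2,190.89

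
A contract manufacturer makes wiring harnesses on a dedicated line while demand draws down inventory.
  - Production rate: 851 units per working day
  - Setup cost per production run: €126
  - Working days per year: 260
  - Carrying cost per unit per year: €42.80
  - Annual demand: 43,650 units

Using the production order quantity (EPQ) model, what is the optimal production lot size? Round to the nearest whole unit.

d = 43,650/260 = 167.8846 units/day;  effective holding cost H(1 − d/p) = 42.8·(1 − 167.8846/851) = 34.35645
Q* = √(2DS / H_eff) = √(2·43,650·126 / 34.35645) ≈ 565.83

566 units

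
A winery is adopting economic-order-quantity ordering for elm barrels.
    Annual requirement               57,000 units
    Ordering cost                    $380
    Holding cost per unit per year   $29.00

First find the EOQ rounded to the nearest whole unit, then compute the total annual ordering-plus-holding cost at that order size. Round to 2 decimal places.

$35,444.04

Q* = √(2·D·S / H) = √(2·57,000·380 / 29) = √1,493,793.1 ≈ 1,222.21 → Q = 1,222 units
Ordering: D/Q × S = 57,000/1,222 × $380 = $17,725.04
Holding:  Q/2 × H = 1,222/2 × $29 = $17,719.00
Total = $17,725.04 + $17,719.00 = $35,444.04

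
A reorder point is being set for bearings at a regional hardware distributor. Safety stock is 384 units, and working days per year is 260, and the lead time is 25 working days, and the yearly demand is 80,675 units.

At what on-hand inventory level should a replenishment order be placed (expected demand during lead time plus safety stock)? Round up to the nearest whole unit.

Daily demand d = 80,675 / 260 = 310.288 units/day
Demand during lead time = 310.288 × 25 = 7,757.21
Reorder point = 7,757.21 + 384 = 8,141.21 → round up

8,142 units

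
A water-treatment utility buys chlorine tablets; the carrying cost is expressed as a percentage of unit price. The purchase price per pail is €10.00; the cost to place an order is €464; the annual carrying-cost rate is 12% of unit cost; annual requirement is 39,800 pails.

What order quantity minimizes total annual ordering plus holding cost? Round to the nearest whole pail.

Carrying cost H = €10 × 12% = €1.2000/pail/yr
2DS/H = 2·39,800·464/1.2 = 30,778,666.67
EOQ = √30,778,666.67 ≈ 5,547.85

5,548 pails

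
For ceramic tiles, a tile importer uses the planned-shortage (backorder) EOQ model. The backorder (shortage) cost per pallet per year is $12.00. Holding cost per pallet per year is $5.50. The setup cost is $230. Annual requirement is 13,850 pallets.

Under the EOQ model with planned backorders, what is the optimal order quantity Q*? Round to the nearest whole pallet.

1,300 pallets

Basic EOQ = √(2·13,850·230/5.5) = 1,076.273
Backorder adjustment √((H+b)/b) = √((5.5+12)/12) = 1.2076
Q* = 1,076.273 × 1.2076 ≈ 1,299.72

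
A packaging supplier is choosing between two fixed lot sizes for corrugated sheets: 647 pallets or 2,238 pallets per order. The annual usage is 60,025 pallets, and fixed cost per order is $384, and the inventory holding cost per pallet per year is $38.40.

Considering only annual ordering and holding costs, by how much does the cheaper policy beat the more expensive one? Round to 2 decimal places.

For each Q, cost = (D/Q)·S + (Q/2)·H.
TC(647) = (60,025/647)×384 + (647/2)×38.4 = $48,047.75
TC(2,238) = (60,025/2,238)×384 + (2,238/2)×38.4 = $53,268.80
Cheaper: Q = 647.  Difference = $5,221.05

$5,221.05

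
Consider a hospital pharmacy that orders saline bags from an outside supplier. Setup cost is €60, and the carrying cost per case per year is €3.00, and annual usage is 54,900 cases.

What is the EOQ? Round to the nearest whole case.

Q* = √(2·D·S / H) = √(2·54,900·60 / 3) = √2,196,000.0 ≈ 1,481.89

1,482 cases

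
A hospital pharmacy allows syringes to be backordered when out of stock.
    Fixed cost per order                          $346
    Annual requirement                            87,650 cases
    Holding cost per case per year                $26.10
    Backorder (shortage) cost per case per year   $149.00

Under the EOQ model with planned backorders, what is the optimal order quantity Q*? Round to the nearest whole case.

1,653 cases

Q* = √(2DS/H) · √((H + b)/b)
   = √(2 × 87,650 × 346 / 26.1) · √((26.1 + 149) / 149)
   = 1,524.434 × 1.0841 ≈ 1,652.57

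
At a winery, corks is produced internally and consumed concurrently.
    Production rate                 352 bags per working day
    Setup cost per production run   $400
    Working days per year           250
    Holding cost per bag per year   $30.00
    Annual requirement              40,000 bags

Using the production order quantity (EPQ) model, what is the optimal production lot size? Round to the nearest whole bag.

Daily demand d = 40,000/250 = 160.000; p = 352; 1 − d/p = 0.54545
EPQ = √(2DS / (H(1 − d/p)))
    = √(2 × 40,000 × 400 / (30 × 0.54545)) ≈ 1,398.41

1,398 bags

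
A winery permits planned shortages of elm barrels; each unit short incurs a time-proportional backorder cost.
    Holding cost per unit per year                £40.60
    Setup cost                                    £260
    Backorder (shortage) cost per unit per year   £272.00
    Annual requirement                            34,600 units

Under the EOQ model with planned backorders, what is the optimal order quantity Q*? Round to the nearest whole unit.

714 units

Q* = √(2DS/H) · √((H + b)/b)
   = √(2 × 34,600 × 260 / 40.6) · √((40.6 + 272) / 272)
   = 665.697 × 1.0720 ≈ 713.65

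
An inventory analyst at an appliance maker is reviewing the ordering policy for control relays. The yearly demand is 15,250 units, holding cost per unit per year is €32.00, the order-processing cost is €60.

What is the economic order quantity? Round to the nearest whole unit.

239 units

2DS/H = 2·15,250·60/32 = 57,187.50
EOQ = √57,187.50 ≈ 239.14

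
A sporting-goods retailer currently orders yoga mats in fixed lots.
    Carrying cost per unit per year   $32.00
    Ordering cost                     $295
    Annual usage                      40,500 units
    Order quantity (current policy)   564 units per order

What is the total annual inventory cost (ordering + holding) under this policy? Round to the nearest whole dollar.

Annual ordering cost = (D/Q)·S = (40,500/564) × 295 = $21,183.51
Annual holding cost  = (Q/2)·H = (564/2) × 32 = $9,024.00
Total = $21,183.51 + $9,024.00 = $30,207.51

$30,208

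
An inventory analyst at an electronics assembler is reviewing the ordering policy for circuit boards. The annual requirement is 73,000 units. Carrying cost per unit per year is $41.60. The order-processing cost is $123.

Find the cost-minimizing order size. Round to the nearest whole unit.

657 units

Q* = √(2·D·S / H) = √(2·73,000·123 / 41.6) = √431,682.7 ≈ 657.03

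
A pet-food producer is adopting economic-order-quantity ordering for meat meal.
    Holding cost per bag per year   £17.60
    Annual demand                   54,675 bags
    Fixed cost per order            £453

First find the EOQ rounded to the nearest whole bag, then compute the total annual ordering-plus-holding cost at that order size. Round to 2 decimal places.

2DS/H = 2·54,675·453/17.6 = 2,814,519.89
EOQ = √2,814,519.89 ≈ 1,677.65 → Q = 1,678 bags
Orders/yr = 54,675/1,678 = 32.583; ordering cost = 32.583 × £453 = £14,760.29
Average inventory = 1,678/2 = 839; holding cost = 839 × £17.6 = £14,766.40
Total = £14,760.29 + £14,766.40 = £29,526.69

£29,526.69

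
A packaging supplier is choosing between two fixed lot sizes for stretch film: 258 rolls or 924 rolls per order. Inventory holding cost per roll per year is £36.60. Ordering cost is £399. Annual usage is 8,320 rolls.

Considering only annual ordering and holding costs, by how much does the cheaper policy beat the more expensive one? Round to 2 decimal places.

£2,913.55

For each Q, cost = (D/Q)·S + (Q/2)·H.
TC(258) = (8,320/258)×399 + (258/2)×36.6 = £17,588.38
TC(924) = (8,320/924)×399 + (924/2)×36.6 = £20,501.93
|ΔTC| = |£17,588.38 − £20,501.93| = £2,913.55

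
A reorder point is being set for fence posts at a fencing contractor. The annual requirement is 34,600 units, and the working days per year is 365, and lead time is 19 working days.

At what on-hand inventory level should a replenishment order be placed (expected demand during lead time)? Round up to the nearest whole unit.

1,802 units

Daily demand d = 34,600 / 365 = 94.795 units/day
Demand during lead time = 94.795 × 19 = 1,801.10
Reorder point = 1,801.10 → round up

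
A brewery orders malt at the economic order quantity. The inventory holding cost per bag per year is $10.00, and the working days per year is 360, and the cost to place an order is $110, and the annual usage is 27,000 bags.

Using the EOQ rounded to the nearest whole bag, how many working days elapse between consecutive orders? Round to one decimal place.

10.3 days

EOQ = √(2DS/H) = √(2 × 27,000 × 110 / 10)
    = √(594,000.00) ≈ 770.71 → Q = 771 bags
Days between orders = 360 / (D/Q) = 360 / 35.019 ≈ 10.280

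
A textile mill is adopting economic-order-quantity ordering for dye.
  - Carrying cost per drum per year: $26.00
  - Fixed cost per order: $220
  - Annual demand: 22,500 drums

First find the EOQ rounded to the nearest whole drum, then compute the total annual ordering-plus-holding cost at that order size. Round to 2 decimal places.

2DS/H = 2·22,500·220/26 = 380,769.23
EOQ = √380,769.23 ≈ 617.07 → Q = 617 drums
Ordering: D/Q × S = 22,500/617 × $220 = $8,022.69
Holding:  Q/2 × H = 617/2 × $26 = $8,021.00
Total = $8,022.69 + $8,021.00 = $16,043.69

$16,043.69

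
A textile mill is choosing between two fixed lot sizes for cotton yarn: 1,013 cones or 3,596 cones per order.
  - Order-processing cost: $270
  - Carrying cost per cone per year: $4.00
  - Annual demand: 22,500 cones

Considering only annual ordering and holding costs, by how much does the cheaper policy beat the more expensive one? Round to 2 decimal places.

For each Q, cost = (D/Q)·S + (Q/2)·H.
TC(1,013) = (22,500/1,013)×270 + (1,013/2)×4 = $8,023.04
TC(3,596) = (22,500/3,596)×270 + (3,596/2)×4 = $8,881.38
|ΔTC| = |$8,023.04 − $8,881.38| = $858.34

$858.34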